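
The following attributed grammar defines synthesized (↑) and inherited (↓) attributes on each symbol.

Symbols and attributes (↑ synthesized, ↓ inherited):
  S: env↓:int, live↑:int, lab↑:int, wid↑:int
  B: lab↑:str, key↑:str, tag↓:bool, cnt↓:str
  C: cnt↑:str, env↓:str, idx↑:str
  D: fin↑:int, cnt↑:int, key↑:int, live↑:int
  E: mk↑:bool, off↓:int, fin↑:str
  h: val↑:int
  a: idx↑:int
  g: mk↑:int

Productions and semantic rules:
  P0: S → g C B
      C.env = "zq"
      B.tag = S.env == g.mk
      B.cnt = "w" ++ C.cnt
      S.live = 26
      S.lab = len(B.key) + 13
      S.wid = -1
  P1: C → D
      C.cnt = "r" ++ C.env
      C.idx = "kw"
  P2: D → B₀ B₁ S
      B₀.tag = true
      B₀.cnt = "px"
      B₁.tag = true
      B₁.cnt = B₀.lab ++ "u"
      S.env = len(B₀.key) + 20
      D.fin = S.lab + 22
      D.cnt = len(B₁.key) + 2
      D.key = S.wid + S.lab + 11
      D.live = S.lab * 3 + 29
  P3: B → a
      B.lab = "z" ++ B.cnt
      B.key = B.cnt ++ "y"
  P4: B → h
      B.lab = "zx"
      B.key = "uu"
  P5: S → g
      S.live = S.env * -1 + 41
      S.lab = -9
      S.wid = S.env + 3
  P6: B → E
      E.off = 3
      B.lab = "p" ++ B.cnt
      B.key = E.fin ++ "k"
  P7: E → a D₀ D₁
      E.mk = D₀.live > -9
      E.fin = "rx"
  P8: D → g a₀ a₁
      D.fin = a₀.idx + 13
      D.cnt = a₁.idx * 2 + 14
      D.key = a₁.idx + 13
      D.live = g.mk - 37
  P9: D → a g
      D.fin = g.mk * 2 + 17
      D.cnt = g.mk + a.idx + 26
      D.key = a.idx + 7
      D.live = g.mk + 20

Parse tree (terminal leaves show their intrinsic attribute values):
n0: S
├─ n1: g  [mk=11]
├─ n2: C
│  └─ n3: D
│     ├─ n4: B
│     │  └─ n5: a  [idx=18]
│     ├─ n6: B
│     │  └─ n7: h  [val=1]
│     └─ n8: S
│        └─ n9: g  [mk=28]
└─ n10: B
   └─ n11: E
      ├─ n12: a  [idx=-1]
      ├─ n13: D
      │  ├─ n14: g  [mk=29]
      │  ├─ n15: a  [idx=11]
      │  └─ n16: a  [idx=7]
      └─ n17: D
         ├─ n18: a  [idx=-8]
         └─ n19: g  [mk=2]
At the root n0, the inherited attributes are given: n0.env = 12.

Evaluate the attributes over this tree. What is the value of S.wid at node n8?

26

1. n0.env = 12  [given at root]
2. n1.mk = 11  [terminal]
3. n2.env = "zq"  ["zq"]
4. n4.tag = true  [true]
5. n4.cnt = "px"  ["px"]
6. n5.idx = 18  [terminal]
7. n4.lab = "zpx"  ["z" ++ B.cnt]
8. n4.key = "pxy"  [B.cnt ++ "y"]
9. n6.tag = true  [true]
10. n6.cnt = "zpxu"  [B₀.lab ++ "u"]
11. n7.val = 1  [terminal]
12. n6.lab = "zx"  ["zx"]
13. n6.key = "uu"  ["uu"]
14. n8.env = 23  [len(B₀.key) + 20]
15. n9.mk = 28  [terminal]
16. n8.live = 18  [S.env * -1 + 41]
17. n8.lab = -9  [-9]
18. n8.wid = 26  [S.env + 3]
19. n3.fin = 13  [S.lab + 22]
20. n3.cnt = 4  [len(B₁.key) + 2]
21. n3.key = 28  [S.wid + S.lab + 11]
22. n3.live = 2  [S.lab * 3 + 29]
23. n2.cnt = "rzq"  ["r" ++ C.env]
24. n2.idx = "kw"  ["kw"]
25. n10.tag = false  [S.env == g.mk]
26. n10.cnt = "wrzq"  ["w" ++ C.cnt]
27. n11.off = 3  [3]
28. n12.idx = -1  [terminal]
29. n14.mk = 29  [terminal]
30. n15.idx = 11  [terminal]
31. n16.idx = 7  [terminal]
32. n13.fin = 24  [a₀.idx + 13]
33. n13.cnt = 28  [a₁.idx * 2 + 14]
34. n13.key = 20  [a₁.idx + 13]
35. n13.live = -8  [g.mk - 37]
36. n18.idx = -8  [terminal]
37. n19.mk = 2  [terminal]
38. n17.fin = 21  [g.mk * 2 + 17]
39. n17.cnt = 20  [g.mk + a.idx + 26]
40. n17.key = -1  [a.idx + 7]
41. n17.live = 22  [g.mk + 20]
42. n11.mk = true  [D₀.live > -9]
43. n11.fin = "rx"  ["rx"]
44. n10.lab = "pwrzq"  ["p" ++ B.cnt]
45. n10.key = "rxk"  [E.fin ++ "k"]
46. n0.live = 26  [26]
47. n0.lab = 16  [len(B.key) + 13]
48. n0.wid = -1  [-1]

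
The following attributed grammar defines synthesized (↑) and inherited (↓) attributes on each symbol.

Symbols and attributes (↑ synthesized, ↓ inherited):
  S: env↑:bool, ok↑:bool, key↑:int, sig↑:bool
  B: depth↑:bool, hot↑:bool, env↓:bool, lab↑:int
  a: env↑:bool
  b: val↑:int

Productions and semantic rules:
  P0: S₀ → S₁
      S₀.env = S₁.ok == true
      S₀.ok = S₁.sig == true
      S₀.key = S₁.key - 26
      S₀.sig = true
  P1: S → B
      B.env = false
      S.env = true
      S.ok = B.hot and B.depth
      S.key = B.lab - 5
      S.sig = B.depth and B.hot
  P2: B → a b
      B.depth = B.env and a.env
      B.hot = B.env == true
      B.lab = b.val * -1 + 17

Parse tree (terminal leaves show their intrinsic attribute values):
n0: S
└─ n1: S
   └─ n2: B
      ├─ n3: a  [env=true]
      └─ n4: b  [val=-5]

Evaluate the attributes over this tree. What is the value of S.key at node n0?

1. n2.env = false  [false]
2. n3.env = true  [terminal]
3. n4.val = -5  [terminal]
4. n2.depth = false  [B.env and a.env]
5. n2.hot = false  [B.env == true]
6. n2.lab = 22  [b.val * -1 + 17]
7. n1.env = true  [true]
8. n1.ok = false  [B.hot and B.depth]
9. n1.key = 17  [B.lab - 5]
10. n1.sig = false  [B.depth and B.hot]
11. n0.env = false  [S₁.ok == true]
12. n0.ok = false  [S₁.sig == true]
13. n0.key = -9  [S₁.key - 26]
14. n0.sig = true  [true]

-9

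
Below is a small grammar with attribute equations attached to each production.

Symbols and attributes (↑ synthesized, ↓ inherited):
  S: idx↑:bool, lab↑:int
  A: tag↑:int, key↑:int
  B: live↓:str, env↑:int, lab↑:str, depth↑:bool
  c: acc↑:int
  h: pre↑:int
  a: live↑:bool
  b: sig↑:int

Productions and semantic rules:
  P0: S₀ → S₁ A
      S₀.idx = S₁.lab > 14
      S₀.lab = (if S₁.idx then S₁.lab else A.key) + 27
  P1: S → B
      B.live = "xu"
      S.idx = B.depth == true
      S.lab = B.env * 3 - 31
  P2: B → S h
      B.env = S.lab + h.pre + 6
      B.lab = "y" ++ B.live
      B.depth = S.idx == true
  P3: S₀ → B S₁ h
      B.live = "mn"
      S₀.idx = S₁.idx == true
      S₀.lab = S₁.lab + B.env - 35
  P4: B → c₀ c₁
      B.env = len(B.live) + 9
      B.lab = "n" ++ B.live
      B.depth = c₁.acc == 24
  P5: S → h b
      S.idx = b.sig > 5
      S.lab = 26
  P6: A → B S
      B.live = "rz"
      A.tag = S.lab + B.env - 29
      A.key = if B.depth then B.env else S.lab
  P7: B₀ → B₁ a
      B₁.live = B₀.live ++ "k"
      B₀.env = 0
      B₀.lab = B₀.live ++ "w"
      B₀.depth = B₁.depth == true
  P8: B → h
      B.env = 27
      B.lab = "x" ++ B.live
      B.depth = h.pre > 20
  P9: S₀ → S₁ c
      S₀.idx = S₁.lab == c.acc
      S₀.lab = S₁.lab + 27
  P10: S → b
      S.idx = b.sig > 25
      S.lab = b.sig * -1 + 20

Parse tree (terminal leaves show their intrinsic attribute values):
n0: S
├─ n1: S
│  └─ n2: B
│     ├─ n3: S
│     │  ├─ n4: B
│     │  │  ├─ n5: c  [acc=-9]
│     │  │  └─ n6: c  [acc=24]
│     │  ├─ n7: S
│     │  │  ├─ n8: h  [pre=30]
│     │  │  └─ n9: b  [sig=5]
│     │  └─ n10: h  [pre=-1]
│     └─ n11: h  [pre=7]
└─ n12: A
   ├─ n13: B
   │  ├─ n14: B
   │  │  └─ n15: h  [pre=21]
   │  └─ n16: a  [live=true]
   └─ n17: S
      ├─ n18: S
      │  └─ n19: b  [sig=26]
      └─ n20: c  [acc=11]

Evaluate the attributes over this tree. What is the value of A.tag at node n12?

-8

1. n2.live = "xu"  ["xu"]
2. n4.live = "mn"  ["mn"]
3. n5.acc = -9  [terminal]
4. n6.acc = 24  [terminal]
5. n4.env = 11  [len(B.live) + 9]
6. n4.lab = "nmn"  ["n" ++ B.live]
7. n4.depth = true  [c₁.acc == 24]
8. n8.pre = 30  [terminal]
9. n9.sig = 5  [terminal]
10. n7.idx = false  [b.sig > 5]
11. n7.lab = 26  [26]
12. n10.pre = -1  [terminal]
13. n3.idx = false  [S₁.idx == true]
14. n3.lab = 2  [S₁.lab + B.env - 35]
15. n11.pre = 7  [terminal]
16. n2.env = 15  [S.lab + h.pre + 6]
17. n2.lab = "yxu"  ["y" ++ B.live]
18. n2.depth = false  [S.idx == true]
19. n1.idx = false  [B.depth == true]
20. n1.lab = 14  [B.env * 3 - 31]
21. n13.live = "rz"  ["rz"]
22. n14.live = "rzk"  [B₀.live ++ "k"]
23. n15.pre = 21  [terminal]
24. n14.env = 27  [27]
25. n14.lab = "xrzk"  ["x" ++ B.live]
26. n14.depth = true  [h.pre > 20]
27. n16.live = true  [terminal]
28. n13.env = 0  [0]
29. n13.lab = "rzw"  [B₀.live ++ "w"]
30. n13.depth = true  [B₁.depth == true]
31. n19.sig = 26  [terminal]
32. n18.idx = true  [b.sig > 25]
33. n18.lab = -6  [b.sig * -1 + 20]
34. n20.acc = 11  [terminal]
35. n17.idx = false  [S₁.lab == c.acc]
36. n17.lab = 21  [S₁.lab + 27]
37. n12.tag = -8  [S.lab + B.env - 29]
38. n12.key = 0  [if B.depth then B.env else S.lab]
39. n0.idx = false  [S₁.lab > 14]
40. n0.lab = 27  [(if S₁.idx then S₁.lab else A.key) + 27]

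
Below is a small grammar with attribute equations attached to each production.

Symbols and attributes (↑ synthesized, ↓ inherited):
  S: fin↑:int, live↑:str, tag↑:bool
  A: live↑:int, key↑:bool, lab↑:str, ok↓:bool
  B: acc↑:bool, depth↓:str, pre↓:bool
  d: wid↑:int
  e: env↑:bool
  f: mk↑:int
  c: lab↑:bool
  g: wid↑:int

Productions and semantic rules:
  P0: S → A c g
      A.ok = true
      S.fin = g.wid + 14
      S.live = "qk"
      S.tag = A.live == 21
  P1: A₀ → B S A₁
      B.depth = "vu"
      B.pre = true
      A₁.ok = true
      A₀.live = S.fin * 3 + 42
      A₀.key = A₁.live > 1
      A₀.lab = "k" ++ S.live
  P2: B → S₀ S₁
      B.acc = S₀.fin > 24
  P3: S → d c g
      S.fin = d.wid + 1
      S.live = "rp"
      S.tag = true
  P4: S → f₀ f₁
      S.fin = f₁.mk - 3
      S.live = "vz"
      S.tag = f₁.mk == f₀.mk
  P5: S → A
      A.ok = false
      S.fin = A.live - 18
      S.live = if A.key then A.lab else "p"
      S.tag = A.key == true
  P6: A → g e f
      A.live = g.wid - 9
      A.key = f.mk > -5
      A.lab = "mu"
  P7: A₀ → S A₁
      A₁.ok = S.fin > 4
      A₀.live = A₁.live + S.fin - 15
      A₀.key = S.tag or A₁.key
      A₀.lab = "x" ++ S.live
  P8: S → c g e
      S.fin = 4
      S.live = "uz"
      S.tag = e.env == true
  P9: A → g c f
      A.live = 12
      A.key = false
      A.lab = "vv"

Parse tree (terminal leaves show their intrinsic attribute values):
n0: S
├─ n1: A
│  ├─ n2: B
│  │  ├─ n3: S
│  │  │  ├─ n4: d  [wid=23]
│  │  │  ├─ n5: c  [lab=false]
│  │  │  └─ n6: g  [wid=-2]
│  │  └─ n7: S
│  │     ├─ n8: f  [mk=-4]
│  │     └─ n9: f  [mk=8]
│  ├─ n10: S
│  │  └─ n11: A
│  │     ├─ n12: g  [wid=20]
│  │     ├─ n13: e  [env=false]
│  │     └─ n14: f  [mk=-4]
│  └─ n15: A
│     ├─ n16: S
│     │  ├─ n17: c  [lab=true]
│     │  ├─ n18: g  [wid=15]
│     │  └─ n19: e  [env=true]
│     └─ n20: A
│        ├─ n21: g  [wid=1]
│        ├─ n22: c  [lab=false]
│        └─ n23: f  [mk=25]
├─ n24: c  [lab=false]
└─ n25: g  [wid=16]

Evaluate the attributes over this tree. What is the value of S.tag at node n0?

true

1. n1.ok = true  [true]
2. n2.depth = "vu"  ["vu"]
3. n2.pre = true  [true]
4. n4.wid = 23  [terminal]
5. n5.lab = false  [terminal]
6. n6.wid = -2  [terminal]
7. n3.fin = 24  [d.wid + 1]
8. n3.live = "rp"  ["rp"]
9. n3.tag = true  [true]
10. n8.mk = -4  [terminal]
11. n9.mk = 8  [terminal]
12. n7.fin = 5  [f₁.mk - 3]
13. n7.live = "vz"  ["vz"]
14. n7.tag = false  [f₁.mk == f₀.mk]
15. n2.acc = false  [S₀.fin > 24]
16. n11.ok = false  [false]
17. n12.wid = 20  [terminal]
18. n13.env = false  [terminal]
19. n14.mk = -4  [terminal]
20. n11.live = 11  [g.wid - 9]
21. n11.key = true  [f.mk > -5]
22. n11.lab = "mu"  ["mu"]
23. n10.fin = -7  [A.live - 18]
24. n10.live = "mu"  [if A.key then A.lab else "p"]
25. n10.tag = true  [A.key == true]
26. n15.ok = true  [true]
27. n17.lab = true  [terminal]
28. n18.wid = 15  [terminal]
29. n19.env = true  [terminal]
30. n16.fin = 4  [4]
31. n16.live = "uz"  ["uz"]
32. n16.tag = true  [e.env == true]
33. n20.ok = false  [S.fin > 4]
34. n21.wid = 1  [terminal]
35. n22.lab = false  [terminal]
36. n23.mk = 25  [terminal]
37. n20.live = 12  [12]
38. n20.key = false  [false]
39. n20.lab = "vv"  ["vv"]
40. n15.live = 1  [A₁.live + S.fin - 15]
41. n15.key = true  [S.tag or A₁.key]
42. n15.lab = "xuz"  ["x" ++ S.live]
43. n1.live = 21  [S.fin * 3 + 42]
44. n1.key = false  [A₁.live > 1]
45. n1.lab = "kmu"  ["k" ++ S.live]
46. n24.lab = false  [terminal]
47. n25.wid = 16  [terminal]
48. n0.fin = 30  [g.wid + 14]
49. n0.live = "qk"  ["qk"]
50. n0.tag = true  [A.live == 21]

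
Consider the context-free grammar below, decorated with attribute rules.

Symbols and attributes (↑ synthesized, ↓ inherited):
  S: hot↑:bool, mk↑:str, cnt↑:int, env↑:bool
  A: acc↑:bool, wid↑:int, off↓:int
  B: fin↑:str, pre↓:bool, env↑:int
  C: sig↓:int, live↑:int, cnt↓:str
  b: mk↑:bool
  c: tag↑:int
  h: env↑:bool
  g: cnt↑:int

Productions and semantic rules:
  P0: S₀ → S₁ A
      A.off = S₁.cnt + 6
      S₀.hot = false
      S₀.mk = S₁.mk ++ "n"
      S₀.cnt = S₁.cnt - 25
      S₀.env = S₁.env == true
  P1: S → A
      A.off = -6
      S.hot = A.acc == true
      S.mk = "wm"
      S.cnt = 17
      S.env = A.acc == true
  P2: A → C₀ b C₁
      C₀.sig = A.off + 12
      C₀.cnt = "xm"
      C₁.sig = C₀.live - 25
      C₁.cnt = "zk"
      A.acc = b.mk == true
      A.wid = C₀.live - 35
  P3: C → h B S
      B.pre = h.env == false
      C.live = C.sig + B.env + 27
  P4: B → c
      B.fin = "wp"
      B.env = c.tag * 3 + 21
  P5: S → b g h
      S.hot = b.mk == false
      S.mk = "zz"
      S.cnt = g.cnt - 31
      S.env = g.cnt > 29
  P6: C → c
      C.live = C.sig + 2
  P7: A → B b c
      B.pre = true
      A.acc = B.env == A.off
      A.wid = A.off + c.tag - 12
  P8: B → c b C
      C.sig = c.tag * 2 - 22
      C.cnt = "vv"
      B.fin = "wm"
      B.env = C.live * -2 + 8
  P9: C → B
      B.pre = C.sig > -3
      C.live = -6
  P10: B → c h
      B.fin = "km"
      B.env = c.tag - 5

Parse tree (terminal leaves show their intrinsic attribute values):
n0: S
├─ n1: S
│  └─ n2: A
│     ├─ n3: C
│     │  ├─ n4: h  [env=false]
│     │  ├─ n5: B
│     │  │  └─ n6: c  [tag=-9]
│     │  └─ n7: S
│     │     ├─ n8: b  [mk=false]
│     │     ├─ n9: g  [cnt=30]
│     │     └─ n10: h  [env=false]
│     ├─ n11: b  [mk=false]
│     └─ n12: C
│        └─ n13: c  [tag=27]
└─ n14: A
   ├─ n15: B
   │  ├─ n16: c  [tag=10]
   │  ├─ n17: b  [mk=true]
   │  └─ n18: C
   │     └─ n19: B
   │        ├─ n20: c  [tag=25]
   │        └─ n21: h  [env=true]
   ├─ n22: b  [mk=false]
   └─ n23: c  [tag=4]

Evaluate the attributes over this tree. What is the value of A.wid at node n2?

-8

1. n2.off = -6  [-6]
2. n3.sig = 6  [A.off + 12]
3. n3.cnt = "xm"  ["xm"]
4. n4.env = false  [terminal]
5. n5.pre = true  [h.env == false]
6. n6.tag = -9  [terminal]
7. n5.fin = "wp"  ["wp"]
8. n5.env = -6  [c.tag * 3 + 21]
9. n8.mk = false  [terminal]
10. n9.cnt = 30  [terminal]
11. n10.env = false  [terminal]
12. n7.hot = true  [b.mk == false]
13. n7.mk = "zz"  ["zz"]
14. n7.cnt = -1  [g.cnt - 31]
15. n7.env = true  [g.cnt > 29]
16. n3.live = 27  [C.sig + B.env + 27]
17. n11.mk = false  [terminal]
18. n12.sig = 2  [C₀.live - 25]
19. n12.cnt = "zk"  ["zk"]
20. n13.tag = 27  [terminal]
21. n12.live = 4  [C.sig + 2]
22. n2.acc = false  [b.mk == true]
23. n2.wid = -8  [C₀.live - 35]
24. n1.hot = false  [A.acc == true]
25. n1.mk = "wm"  ["wm"]
26. n1.cnt = 17  [17]
27. n1.env = false  [A.acc == true]
28. n14.off = 23  [S₁.cnt + 6]
29. n15.pre = true  [true]
30. n16.tag = 10  [terminal]
31. n17.mk = true  [terminal]
32. n18.sig = -2  [c.tag * 2 - 22]
33. n18.cnt = "vv"  ["vv"]
34. n19.pre = true  [C.sig > -3]
35. n20.tag = 25  [terminal]
36. n21.env = true  [terminal]
37. n19.fin = "km"  ["km"]
38. n19.env = 20  [c.tag - 5]
39. n18.live = -6  [-6]
40. n15.fin = "wm"  ["wm"]
41. n15.env = 20  [C.live * -2 + 8]
42. n22.mk = false  [terminal]
43. n23.tag = 4  [terminal]
44. n14.acc = false  [B.env == A.off]
45. n14.wid = 15  [A.off + c.tag - 12]
46. n0.hot = false  [false]
47. n0.mk = "wmn"  [S₁.mk ++ "n"]
48. n0.cnt = -8  [S₁.cnt - 25]
49. n0.env = false  [S₁.env == true]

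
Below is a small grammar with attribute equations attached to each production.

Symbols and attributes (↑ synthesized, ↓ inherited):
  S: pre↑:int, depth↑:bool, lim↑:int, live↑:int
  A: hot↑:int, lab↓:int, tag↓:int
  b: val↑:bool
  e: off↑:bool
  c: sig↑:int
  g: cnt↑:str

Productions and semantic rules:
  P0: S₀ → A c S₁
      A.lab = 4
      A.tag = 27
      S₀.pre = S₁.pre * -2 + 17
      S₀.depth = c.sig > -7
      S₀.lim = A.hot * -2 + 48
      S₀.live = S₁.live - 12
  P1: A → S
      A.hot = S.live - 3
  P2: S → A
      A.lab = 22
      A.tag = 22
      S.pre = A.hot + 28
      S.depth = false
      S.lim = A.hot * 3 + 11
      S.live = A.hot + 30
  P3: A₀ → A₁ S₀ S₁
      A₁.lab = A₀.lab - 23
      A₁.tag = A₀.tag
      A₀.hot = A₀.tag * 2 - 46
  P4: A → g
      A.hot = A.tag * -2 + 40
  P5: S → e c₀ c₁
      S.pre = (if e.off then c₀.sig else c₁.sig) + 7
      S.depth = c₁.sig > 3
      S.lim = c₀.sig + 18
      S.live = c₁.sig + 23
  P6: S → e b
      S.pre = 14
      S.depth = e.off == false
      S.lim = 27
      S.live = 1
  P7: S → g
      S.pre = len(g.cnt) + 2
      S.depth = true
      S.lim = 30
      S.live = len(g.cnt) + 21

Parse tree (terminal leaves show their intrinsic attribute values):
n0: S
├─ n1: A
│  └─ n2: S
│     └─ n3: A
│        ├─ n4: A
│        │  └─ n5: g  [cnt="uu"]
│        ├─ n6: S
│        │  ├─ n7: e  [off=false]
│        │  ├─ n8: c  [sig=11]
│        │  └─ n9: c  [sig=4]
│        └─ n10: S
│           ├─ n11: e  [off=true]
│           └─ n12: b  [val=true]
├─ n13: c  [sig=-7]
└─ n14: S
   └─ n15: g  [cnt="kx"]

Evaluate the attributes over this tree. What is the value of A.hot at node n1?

25

1. n1.lab = 4  [4]
2. n1.tag = 27  [27]
3. n3.lab = 22  [22]
4. n3.tag = 22  [22]
5. n4.lab = -1  [A₀.lab - 23]
6. n4.tag = 22  [A₀.tag]
7. n5.cnt = "uu"  [terminal]
8. n4.hot = -4  [A.tag * -2 + 40]
9. n7.off = false  [terminal]
10. n8.sig = 11  [terminal]
11. n9.sig = 4  [terminal]
12. n6.pre = 11  [(if e.off then c₀.sig else c₁.sig) + 7]
13. n6.depth = true  [c₁.sig > 3]
14. n6.lim = 29  [c₀.sig + 18]
15. n6.live = 27  [c₁.sig + 23]
16. n11.off = true  [terminal]
17. n12.val = true  [terminal]
18. n10.pre = 14  [14]
19. n10.depth = false  [e.off == false]
20. n10.lim = 27  [27]
21. n10.live = 1  [1]
22. n3.hot = -2  [A₀.tag * 2 - 46]
23. n2.pre = 26  [A.hot + 28]
24. n2.depth = false  [false]
25. n2.lim = 5  [A.hot * 3 + 11]
26. n2.live = 28  [A.hot + 30]
27. n1.hot = 25  [S.live - 3]
28. n13.sig = -7  [terminal]
29. n15.cnt = "kx"  [terminal]
30. n14.pre = 4  [len(g.cnt) + 2]
31. n14.depth = true  [true]
32. n14.lim = 30  [30]
33. n14.live = 23  [len(g.cnt) + 21]
34. n0.pre = 9  [S₁.pre * -2 + 17]
35. n0.depth = false  [c.sig > -7]
36. n0.lim = -2  [A.hot * -2 + 48]
37. n0.live = 11  [S₁.live - 12]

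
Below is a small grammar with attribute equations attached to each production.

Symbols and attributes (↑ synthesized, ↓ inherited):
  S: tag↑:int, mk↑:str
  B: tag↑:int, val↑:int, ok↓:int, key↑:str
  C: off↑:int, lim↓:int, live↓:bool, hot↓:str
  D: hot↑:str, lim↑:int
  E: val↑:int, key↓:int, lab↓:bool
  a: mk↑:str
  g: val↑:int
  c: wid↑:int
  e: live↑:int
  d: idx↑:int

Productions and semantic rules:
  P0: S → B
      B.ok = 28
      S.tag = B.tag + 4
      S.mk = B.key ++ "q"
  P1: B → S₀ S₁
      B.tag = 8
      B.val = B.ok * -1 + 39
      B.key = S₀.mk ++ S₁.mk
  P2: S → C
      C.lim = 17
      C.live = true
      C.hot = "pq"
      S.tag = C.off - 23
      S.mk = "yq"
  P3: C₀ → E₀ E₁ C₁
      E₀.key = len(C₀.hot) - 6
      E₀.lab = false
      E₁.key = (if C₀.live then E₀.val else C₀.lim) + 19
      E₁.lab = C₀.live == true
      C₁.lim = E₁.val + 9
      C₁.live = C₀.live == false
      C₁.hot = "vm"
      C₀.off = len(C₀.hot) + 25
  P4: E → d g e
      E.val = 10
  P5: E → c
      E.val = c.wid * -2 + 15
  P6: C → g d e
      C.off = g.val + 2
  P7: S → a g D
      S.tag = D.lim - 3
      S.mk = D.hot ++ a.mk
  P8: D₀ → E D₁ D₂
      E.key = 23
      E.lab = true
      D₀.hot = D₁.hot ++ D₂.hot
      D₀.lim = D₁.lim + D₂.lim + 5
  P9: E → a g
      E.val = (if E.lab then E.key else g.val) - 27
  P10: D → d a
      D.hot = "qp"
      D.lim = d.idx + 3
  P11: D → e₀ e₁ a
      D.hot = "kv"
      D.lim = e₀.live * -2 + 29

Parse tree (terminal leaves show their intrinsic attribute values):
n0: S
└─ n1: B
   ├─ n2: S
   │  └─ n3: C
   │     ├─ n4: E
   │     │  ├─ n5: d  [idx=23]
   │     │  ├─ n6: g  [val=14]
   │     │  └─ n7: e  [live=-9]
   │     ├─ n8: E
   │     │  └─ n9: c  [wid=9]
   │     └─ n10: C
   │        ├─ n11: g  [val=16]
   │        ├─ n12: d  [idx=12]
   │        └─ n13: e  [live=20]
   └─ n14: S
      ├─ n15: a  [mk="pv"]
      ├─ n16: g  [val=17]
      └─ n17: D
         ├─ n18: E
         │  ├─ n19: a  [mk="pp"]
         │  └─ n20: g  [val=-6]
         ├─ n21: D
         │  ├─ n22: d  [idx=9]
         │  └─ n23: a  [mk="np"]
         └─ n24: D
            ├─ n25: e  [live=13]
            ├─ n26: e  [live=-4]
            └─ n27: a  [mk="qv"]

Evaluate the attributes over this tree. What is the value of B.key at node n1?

"yqqpkvpv"

1. n1.ok = 28  [28]
2. n3.lim = 17  [17]
3. n3.live = true  [true]
4. n3.hot = "pq"  ["pq"]
5. n4.key = -4  [len(C₀.hot) - 6]
6. n4.lab = false  [false]
7. n5.idx = 23  [terminal]
8. n6.val = 14  [terminal]
9. n7.live = -9  [terminal]
10. n4.val = 10  [10]
11. n8.key = 29  [(if C₀.live then E₀.val else C₀.lim) + 19]
12. n8.lab = true  [C₀.live == true]
13. n9.wid = 9  [terminal]
14. n8.val = -3  [c.wid * -2 + 15]
15. n10.lim = 6  [E₁.val + 9]
16. n10.live = false  [C₀.live == false]
17. n10.hot = "vm"  ["vm"]
18. n11.val = 16  [terminal]
19. n12.idx = 12  [terminal]
20. n13.live = 20  [terminal]
21. n10.off = 18  [g.val + 2]
22. n3.off = 27  [len(C₀.hot) + 25]
23. n2.tag = 4  [C.off - 23]
24. n2.mk = "yq"  ["yq"]
25. n15.mk = "pv"  [terminal]
26. n16.val = 17  [terminal]
27. n18.key = 23  [23]
28. n18.lab = true  [true]
29. n19.mk = "pp"  [terminal]
30. n20.val = -6  [terminal]
31. n18.val = -4  [(if E.lab then E.key else g.val) - 27]
32. n22.idx = 9  [terminal]
33. n23.mk = "np"  [terminal]
34. n21.hot = "qp"  ["qp"]
35. n21.lim = 12  [d.idx + 3]
36. n25.live = 13  [terminal]
37. n26.live = -4  [terminal]
38. n27.mk = "qv"  [terminal]
39. n24.hot = "kv"  ["kv"]
40. n24.lim = 3  [e₀.live * -2 + 29]
41. n17.hot = "qpkv"  [D₁.hot ++ D₂.hot]
42. n17.lim = 20  [D₁.lim + D₂.lim + 5]
43. n14.tag = 17  [D.lim - 3]
44. n14.mk = "qpkvpv"  [D.hot ++ a.mk]
45. n1.tag = 8  [8]
46. n1.val = 11  [B.ok * -1 + 39]
47. n1.key = "yqqpkvpv"  [S₀.mk ++ S₁.mk]
48. n0.tag = 12  [B.tag + 4]
49. n0.mk = "yqqpkvpvq"  [B.key ++ "q"]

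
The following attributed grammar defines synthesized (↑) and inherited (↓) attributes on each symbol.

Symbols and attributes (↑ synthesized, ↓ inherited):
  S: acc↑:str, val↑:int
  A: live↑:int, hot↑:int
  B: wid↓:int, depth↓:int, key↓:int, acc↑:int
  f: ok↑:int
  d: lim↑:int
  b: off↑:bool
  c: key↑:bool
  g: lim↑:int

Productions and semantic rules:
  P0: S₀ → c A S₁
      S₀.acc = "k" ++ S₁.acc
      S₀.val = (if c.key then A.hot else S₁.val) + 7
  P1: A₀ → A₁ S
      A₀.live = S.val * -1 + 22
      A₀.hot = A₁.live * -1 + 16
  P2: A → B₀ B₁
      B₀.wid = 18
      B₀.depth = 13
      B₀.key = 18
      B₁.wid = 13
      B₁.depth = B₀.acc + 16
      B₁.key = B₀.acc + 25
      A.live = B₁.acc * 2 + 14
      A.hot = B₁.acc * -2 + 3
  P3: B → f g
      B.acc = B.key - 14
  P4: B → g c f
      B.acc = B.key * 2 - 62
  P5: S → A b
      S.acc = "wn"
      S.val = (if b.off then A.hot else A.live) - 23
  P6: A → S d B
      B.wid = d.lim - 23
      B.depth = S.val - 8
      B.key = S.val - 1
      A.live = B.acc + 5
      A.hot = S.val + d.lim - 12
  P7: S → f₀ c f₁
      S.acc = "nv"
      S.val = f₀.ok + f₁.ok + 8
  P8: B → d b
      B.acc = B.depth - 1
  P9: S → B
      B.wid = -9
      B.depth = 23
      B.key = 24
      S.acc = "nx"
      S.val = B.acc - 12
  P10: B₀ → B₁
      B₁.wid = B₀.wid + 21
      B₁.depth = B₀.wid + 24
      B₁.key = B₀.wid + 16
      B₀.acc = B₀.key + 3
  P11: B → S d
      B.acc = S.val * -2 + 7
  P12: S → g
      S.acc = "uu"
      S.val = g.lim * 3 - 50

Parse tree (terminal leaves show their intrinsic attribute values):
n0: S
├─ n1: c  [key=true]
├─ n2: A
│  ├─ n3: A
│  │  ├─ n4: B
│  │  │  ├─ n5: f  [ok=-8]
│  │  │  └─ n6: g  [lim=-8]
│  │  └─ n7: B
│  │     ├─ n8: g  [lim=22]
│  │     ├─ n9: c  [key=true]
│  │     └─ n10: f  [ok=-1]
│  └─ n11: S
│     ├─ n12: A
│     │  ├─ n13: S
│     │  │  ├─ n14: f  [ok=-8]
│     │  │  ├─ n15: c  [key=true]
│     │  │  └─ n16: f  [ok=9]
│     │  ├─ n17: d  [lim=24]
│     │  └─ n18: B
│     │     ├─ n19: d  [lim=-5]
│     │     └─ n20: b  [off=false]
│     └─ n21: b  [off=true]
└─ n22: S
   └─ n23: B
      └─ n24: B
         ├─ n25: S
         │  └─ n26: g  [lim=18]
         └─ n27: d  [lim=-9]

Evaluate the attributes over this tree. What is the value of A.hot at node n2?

10

1. n1.key = true  [terminal]
2. n4.wid = 18  [18]
3. n4.depth = 13  [13]
4. n4.key = 18  [18]
5. n5.ok = -8  [terminal]
6. n6.lim = -8  [terminal]
7. n4.acc = 4  [B.key - 14]
8. n7.wid = 13  [13]
9. n7.depth = 20  [B₀.acc + 16]
10. n7.key = 29  [B₀.acc + 25]
11. n8.lim = 22  [terminal]
12. n9.key = true  [terminal]
13. n10.ok = -1  [terminal]
14. n7.acc = -4  [B.key * 2 - 62]
15. n3.live = 6  [B₁.acc * 2 + 14]
16. n3.hot = 11  [B₁.acc * -2 + 3]
17. n14.ok = -8  [terminal]
18. n15.key = true  [terminal]
19. n16.ok = 9  [terminal]
20. n13.acc = "nv"  ["nv"]
21. n13.val = 9  [f₀.ok + f₁.ok + 8]
22. n17.lim = 24  [terminal]
23. n18.wid = 1  [d.lim - 23]
24. n18.depth = 1  [S.val - 8]
25. n18.key = 8  [S.val - 1]
26. n19.lim = -5  [terminal]
27. n20.off = false  [terminal]
28. n18.acc = 0  [B.depth - 1]
29. n12.live = 5  [B.acc + 5]
30. n12.hot = 21  [S.val + d.lim - 12]
31. n21.off = true  [terminal]
32. n11.acc = "wn"  ["wn"]
33. n11.val = -2  [(if b.off then A.hot else A.live) - 23]
34. n2.live = 24  [S.val * -1 + 22]
35. n2.hot = 10  [A₁.live * -1 + 16]
36. n23.wid = -9  [-9]
37. n23.depth = 23  [23]
38. n23.key = 24  [24]
39. n24.wid = 12  [B₀.wid + 21]
40. n24.depth = 15  [B₀.wid + 24]
41. n24.key = 7  [B₀.wid + 16]
42. n26.lim = 18  [terminal]
43. n25.acc = "uu"  ["uu"]
44. n25.val = 4  [g.lim * 3 - 50]
45. n27.lim = -9  [terminal]
46. n24.acc = -1  [S.val * -2 + 7]
47. n23.acc = 27  [B₀.key + 3]
48. n22.acc = "nx"  ["nx"]
49. n22.val = 15  [B.acc - 12]
50. n0.acc = "knx"  ["k" ++ S₁.acc]
51. n0.val = 17  [(if c.key then A.hot else S₁.val) + 7]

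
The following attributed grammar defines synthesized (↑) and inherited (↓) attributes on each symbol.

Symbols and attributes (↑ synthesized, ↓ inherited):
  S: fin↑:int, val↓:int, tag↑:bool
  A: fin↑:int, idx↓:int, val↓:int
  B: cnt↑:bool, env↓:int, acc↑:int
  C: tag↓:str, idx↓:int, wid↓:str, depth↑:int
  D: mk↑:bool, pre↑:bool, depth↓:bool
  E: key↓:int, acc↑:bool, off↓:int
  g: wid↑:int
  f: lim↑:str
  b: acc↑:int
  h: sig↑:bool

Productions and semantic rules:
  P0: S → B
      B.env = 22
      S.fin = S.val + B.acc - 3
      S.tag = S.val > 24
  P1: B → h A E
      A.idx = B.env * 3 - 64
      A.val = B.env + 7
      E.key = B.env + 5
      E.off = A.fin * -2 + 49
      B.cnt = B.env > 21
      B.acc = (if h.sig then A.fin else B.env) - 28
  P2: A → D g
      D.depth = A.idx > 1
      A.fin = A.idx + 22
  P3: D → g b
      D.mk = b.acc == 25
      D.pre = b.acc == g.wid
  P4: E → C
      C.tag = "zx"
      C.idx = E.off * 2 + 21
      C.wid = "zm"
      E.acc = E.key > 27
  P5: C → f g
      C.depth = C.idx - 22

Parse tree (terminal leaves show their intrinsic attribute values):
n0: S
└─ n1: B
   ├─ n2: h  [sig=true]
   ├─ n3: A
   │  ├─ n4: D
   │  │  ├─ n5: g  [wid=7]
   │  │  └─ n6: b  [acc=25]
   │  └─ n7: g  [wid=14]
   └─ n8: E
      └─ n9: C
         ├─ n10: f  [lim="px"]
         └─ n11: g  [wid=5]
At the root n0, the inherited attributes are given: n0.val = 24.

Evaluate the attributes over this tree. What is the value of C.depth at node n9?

1. n0.val = 24  [given at root]
2. n1.env = 22  [22]
3. n2.sig = true  [terminal]
4. n3.idx = 2  [B.env * 3 - 64]
5. n3.val = 29  [B.env + 7]
6. n4.depth = true  [A.idx > 1]
7. n5.wid = 7  [terminal]
8. n6.acc = 25  [terminal]
9. n4.mk = true  [b.acc == 25]
10. n4.pre = false  [b.acc == g.wid]
11. n7.wid = 14  [terminal]
12. n3.fin = 24  [A.idx + 22]
13. n8.key = 27  [B.env + 5]
14. n8.off = 1  [A.fin * -2 + 49]
15. n9.tag = "zx"  ["zx"]
16. n9.idx = 23  [E.off * 2 + 21]
17. n9.wid = "zm"  ["zm"]
18. n10.lim = "px"  [terminal]
19. n11.wid = 5  [terminal]
20. n9.depth = 1  [C.idx - 22]
21. n8.acc = false  [E.key > 27]
22. n1.cnt = true  [B.env > 21]
23. n1.acc = -4  [(if h.sig then A.fin else B.env) - 28]
24. n0.fin = 17  [S.val + B.acc - 3]
25. n0.tag = false  [S.val > 24]

1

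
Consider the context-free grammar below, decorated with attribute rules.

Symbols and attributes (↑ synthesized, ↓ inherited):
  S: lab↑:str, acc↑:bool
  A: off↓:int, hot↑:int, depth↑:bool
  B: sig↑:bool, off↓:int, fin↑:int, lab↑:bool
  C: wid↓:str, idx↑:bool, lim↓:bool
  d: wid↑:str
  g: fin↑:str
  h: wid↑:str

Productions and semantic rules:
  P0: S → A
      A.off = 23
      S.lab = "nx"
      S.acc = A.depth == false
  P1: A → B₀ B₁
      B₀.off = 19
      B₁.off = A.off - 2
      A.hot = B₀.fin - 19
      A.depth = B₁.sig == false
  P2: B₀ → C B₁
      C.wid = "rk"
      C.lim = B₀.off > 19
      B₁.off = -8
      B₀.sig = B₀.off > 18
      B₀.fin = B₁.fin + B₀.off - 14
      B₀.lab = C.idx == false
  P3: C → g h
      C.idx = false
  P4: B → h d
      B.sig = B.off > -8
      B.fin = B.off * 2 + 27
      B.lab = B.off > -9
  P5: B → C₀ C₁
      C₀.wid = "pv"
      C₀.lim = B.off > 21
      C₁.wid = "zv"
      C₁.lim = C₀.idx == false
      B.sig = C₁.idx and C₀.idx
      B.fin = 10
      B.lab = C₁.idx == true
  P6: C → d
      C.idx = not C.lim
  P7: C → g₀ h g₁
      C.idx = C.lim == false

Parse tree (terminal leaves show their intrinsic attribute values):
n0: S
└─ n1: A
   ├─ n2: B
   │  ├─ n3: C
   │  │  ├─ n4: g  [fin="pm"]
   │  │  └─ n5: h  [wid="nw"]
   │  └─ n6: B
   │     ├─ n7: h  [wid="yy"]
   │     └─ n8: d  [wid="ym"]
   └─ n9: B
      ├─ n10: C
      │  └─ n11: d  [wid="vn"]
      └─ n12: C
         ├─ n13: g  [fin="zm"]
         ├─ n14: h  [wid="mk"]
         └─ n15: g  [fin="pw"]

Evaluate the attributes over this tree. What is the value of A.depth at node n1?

1. n1.off = 23  [23]
2. n2.off = 19  [19]
3. n3.wid = "rk"  ["rk"]
4. n3.lim = false  [B₀.off > 19]
5. n4.fin = "pm"  [terminal]
6. n5.wid = "nw"  [terminal]
7. n3.idx = false  [false]
8. n6.off = -8  [-8]
9. n7.wid = "yy"  [terminal]
10. n8.wid = "ym"  [terminal]
11. n6.sig = false  [B.off > -8]
12. n6.fin = 11  [B.off * 2 + 27]
13. n6.lab = true  [B.off > -9]
14. n2.sig = true  [B₀.off > 18]
15. n2.fin = 16  [B₁.fin + B₀.off - 14]
16. n2.lab = true  [C.idx == false]
17. n9.off = 21  [A.off - 2]
18. n10.wid = "pv"  ["pv"]
19. n10.lim = false  [B.off > 21]
20. n11.wid = "vn"  [terminal]
21. n10.idx = true  [not C.lim]
22. n12.wid = "zv"  ["zv"]
23. n12.lim = false  [C₀.idx == false]
24. n13.fin = "zm"  [terminal]
25. n14.wid = "mk"  [terminal]
26. n15.fin = "pw"  [terminal]
27. n12.idx = true  [C.lim == false]
28. n9.sig = true  [C₁.idx and C₀.idx]
29. n9.fin = 10  [10]
30. n9.lab = true  [C₁.idx == true]
31. n1.hot = -3  [B₀.fin - 19]
32. n1.depth = false  [B₁.sig == false]
33. n0.lab = "nx"  ["nx"]
34. n0.acc = true  [A.depth == false]

false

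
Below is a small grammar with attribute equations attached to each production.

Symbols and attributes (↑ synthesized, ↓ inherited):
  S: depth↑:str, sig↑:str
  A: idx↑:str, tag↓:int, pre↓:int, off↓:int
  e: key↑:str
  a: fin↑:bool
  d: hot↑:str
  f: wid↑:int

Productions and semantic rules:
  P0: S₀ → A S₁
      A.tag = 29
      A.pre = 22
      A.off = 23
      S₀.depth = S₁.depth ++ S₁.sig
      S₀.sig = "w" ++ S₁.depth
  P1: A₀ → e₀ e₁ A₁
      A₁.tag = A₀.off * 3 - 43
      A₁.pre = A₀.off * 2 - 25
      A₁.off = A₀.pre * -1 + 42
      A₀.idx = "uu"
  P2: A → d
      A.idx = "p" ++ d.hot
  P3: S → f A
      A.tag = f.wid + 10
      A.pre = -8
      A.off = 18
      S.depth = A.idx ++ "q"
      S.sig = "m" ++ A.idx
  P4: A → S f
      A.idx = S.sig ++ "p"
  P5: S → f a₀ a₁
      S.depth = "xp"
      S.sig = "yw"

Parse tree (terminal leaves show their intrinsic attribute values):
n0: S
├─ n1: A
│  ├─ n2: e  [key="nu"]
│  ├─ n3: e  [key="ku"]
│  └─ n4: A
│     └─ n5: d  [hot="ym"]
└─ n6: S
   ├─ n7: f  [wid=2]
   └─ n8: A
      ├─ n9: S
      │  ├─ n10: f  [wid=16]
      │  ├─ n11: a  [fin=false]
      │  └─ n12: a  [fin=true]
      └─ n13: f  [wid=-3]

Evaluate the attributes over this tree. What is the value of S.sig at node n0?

"wywpq"

1. n1.tag = 29  [29]
2. n1.pre = 22  [22]
3. n1.off = 23  [23]
4. n2.key = "nu"  [terminal]
5. n3.key = "ku"  [terminal]
6. n4.tag = 26  [A₀.off * 3 - 43]
7. n4.pre = 21  [A₀.off * 2 - 25]
8. n4.off = 20  [A₀.pre * -1 + 42]
9. n5.hot = "ym"  [terminal]
10. n4.idx = "pym"  ["p" ++ d.hot]
11. n1.idx = "uu"  ["uu"]
12. n7.wid = 2  [terminal]
13. n8.tag = 12  [f.wid + 10]
14. n8.pre = -8  [-8]
15. n8.off = 18  [18]
16. n10.wid = 16  [terminal]
17. n11.fin = false  [terminal]
18. n12.fin = true  [terminal]
19. n9.depth = "xp"  ["xp"]
20. n9.sig = "yw"  ["yw"]
21. n13.wid = -3  [terminal]
22. n8.idx = "ywp"  [S.sig ++ "p"]
23. n6.depth = "ywpq"  [A.idx ++ "q"]
24. n6.sig = "mywp"  ["m" ++ A.idx]
25. n0.depth = "ywpqmywp"  [S₁.depth ++ S₁.sig]
26. n0.sig = "wywpq"  ["w" ++ S₁.depth]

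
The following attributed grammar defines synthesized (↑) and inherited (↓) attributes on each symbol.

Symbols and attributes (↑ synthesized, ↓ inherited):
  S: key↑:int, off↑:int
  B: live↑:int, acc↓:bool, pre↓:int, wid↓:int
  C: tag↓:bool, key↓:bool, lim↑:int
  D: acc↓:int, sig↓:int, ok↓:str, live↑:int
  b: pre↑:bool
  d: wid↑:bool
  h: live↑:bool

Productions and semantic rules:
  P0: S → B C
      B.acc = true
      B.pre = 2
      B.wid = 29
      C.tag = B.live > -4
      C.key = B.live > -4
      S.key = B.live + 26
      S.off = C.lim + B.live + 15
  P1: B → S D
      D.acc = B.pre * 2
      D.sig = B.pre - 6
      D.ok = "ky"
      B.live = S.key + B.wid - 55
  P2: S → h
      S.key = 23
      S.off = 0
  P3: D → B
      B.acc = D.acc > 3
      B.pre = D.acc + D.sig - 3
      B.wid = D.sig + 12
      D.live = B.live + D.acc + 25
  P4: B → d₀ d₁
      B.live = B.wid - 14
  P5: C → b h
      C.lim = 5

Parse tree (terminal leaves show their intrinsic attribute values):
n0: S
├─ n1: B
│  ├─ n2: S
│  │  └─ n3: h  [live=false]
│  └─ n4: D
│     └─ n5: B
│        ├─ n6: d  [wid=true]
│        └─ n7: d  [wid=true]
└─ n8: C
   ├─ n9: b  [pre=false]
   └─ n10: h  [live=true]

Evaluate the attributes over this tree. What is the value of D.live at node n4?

23

1. n1.acc = true  [true]
2. n1.pre = 2  [2]
3. n1.wid = 29  [29]
4. n3.live = false  [terminal]
5. n2.key = 23  [23]
6. n2.off = 0  [0]
7. n4.acc = 4  [B.pre * 2]
8. n4.sig = -4  [B.pre - 6]
9. n4.ok = "ky"  ["ky"]
10. n5.acc = true  [D.acc > 3]
11. n5.pre = -3  [D.acc + D.sig - 3]
12. n5.wid = 8  [D.sig + 12]
13. n6.wid = true  [terminal]
14. n7.wid = true  [terminal]
15. n5.live = -6  [B.wid - 14]
16. n4.live = 23  [B.live + D.acc + 25]
17. n1.live = -3  [S.key + B.wid - 55]
18. n8.tag = true  [B.live > -4]
19. n8.key = true  [B.live > -4]
20. n9.pre = false  [terminal]
21. n10.live = true  [terminal]
22. n8.lim = 5  [5]
23. n0.key = 23  [B.live + 26]
24. n0.off = 17  [C.lim + B.live + 15]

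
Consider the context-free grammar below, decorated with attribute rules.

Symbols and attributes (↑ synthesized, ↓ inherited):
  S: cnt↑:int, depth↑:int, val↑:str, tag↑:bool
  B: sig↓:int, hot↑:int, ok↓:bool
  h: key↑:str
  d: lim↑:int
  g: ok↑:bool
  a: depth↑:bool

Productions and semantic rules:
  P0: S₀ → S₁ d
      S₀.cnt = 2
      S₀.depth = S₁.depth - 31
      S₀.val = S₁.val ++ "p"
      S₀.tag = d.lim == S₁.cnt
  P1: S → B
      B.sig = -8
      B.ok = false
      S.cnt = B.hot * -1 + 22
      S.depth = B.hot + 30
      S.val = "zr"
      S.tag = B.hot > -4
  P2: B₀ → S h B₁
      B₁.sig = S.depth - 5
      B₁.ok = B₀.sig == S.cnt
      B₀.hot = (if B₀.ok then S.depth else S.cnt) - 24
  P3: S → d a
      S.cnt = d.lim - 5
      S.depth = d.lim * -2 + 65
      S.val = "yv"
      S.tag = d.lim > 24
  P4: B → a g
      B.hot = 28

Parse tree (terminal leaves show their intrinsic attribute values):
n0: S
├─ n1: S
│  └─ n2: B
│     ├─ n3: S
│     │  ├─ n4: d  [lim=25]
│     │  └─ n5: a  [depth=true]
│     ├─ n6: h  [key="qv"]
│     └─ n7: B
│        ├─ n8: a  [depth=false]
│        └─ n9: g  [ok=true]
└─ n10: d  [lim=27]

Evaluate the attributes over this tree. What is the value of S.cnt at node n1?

1. n2.sig = -8  [-8]
2. n2.ok = false  [false]
3. n4.lim = 25  [terminal]
4. n5.depth = true  [terminal]
5. n3.cnt = 20  [d.lim - 5]
6. n3.depth = 15  [d.lim * -2 + 65]
7. n3.val = "yv"  ["yv"]
8. n3.tag = true  [d.lim > 24]
9. n6.key = "qv"  [terminal]
10. n7.sig = 10  [S.depth - 5]
11. n7.ok = false  [B₀.sig == S.cnt]
12. n8.depth = false  [terminal]
13. n9.ok = true  [terminal]
14. n7.hot = 28  [28]
15. n2.hot = -4  [(if B₀.ok then S.depth else S.cnt) - 24]
16. n1.cnt = 26  [B.hot * -1 + 22]
17. n1.depth = 26  [B.hot + 30]
18. n1.val = "zr"  ["zr"]
19. n1.tag = false  [B.hot > -4]
20. n10.lim = 27  [terminal]
21. n0.cnt = 2  [2]
22. n0.depth = -5  [S₁.depth - 31]
23. n0.val = "zrp"  [S₁.val ++ "p"]
24. n0.tag = false  [d.lim == S₁.cnt]

26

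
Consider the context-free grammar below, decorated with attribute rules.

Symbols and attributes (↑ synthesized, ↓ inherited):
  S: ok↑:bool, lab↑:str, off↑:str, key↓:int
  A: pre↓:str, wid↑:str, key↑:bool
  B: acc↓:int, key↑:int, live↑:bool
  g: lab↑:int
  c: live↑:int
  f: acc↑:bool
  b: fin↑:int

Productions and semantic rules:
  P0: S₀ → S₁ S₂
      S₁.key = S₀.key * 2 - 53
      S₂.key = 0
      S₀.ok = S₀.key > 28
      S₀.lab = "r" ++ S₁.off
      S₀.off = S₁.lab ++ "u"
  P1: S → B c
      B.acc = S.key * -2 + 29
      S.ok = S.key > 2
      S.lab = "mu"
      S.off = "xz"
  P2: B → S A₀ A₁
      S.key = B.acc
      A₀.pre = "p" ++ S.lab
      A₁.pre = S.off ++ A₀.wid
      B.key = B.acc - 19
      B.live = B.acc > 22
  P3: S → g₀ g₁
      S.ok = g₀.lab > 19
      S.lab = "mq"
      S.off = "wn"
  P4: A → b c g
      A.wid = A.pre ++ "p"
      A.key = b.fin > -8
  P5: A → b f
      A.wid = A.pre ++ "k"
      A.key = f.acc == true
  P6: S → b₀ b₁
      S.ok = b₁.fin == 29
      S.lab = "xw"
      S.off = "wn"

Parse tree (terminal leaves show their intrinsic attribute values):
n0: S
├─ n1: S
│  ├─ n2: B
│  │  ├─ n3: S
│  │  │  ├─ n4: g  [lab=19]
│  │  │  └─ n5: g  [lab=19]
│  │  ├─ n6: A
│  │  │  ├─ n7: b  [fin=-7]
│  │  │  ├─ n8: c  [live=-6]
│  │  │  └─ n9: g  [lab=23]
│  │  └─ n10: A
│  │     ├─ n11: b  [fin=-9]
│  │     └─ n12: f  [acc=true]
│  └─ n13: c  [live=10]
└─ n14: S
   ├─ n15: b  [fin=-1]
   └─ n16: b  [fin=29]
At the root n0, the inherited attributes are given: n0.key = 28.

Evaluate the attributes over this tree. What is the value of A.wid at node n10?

"wnpmqpk"

1. n0.key = 28  [given at root]
2. n1.key = 3  [S₀.key * 2 - 53]
3. n2.acc = 23  [S.key * -2 + 29]
4. n3.key = 23  [B.acc]
5. n4.lab = 19  [terminal]
6. n5.lab = 19  [terminal]
7. n3.ok = false  [g₀.lab > 19]
8. n3.lab = "mq"  ["mq"]
9. n3.off = "wn"  ["wn"]
10. n6.pre = "pmq"  ["p" ++ S.lab]
11. n7.fin = -7  [terminal]
12. n8.live = -6  [terminal]
13. n9.lab = 23  [terminal]
14. n6.wid = "pmqp"  [A.pre ++ "p"]
15. n6.key = true  [b.fin > -8]
16. n10.pre = "wnpmqp"  [S.off ++ A₀.wid]
17. n11.fin = -9  [terminal]
18. n12.acc = true  [terminal]
19. n10.wid = "wnpmqpk"  [A.pre ++ "k"]
20. n10.key = true  [f.acc == true]
21. n2.key = 4  [B.acc - 19]
22. n2.live = true  [B.acc > 22]
23. n13.live = 10  [terminal]
24. n1.ok = true  [S.key > 2]
25. n1.lab = "mu"  ["mu"]
26. n1.off = "xz"  ["xz"]
27. n14.key = 0  [0]
28. n15.fin = -1  [terminal]
29. n16.fin = 29  [terminal]
30. n14.ok = true  [b₁.fin == 29]
31. n14.lab = "xw"  ["xw"]
32. n14.off = "wn"  ["wn"]
33. n0.ok = false  [S₀.key > 28]
34. n0.lab = "rxz"  ["r" ++ S₁.off]
35. n0.off = "muu"  [S₁.lab ++ "u"]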